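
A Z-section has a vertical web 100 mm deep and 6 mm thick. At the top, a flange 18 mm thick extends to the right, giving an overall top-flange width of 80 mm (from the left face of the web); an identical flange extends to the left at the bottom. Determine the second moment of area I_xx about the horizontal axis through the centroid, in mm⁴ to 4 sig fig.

Break the section into simple shapes (no overlaps), measuring from the bottom-left corner of the bounding box.
Web: 6 × 100, A = 600 mm², y = 50 mm, Ī = 500 000 mm⁴.
Top flange (beyond web): 74 × 18, A = 1 332 mm², y = 91 mm, Ī = 35 964 mm⁴.
Bottom flange (beyond web): 74 × 18, A = 1 332 mm², y = 9 mm, Ī = 35 964 mm⁴.
Centroid: ȳ = ΣA·y / ΣA = 50 mm.
Transfer each piece to the horizontal axis through the centroid using Ī + A·d² with d = y − 50:
  web: d = 0 mm → contributes +500 000 mm⁴
  top flange (beyond web): d = 41 mm → contributes +2 275 056 mm⁴
  bottom flange (beyond web): d = -41 mm → contributes +2 275 056 mm⁴
Total I = 5 050 112 mm⁴.

I_xx ≈ 5.050 × 10⁶ mm⁴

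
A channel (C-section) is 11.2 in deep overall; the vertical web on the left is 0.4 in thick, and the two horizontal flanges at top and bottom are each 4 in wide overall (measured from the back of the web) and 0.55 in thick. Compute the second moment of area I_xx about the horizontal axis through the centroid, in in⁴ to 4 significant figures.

Treat the section as a set of non-overlapping primitives; coordinates are from the bounding-box lower-left.
Web: 0.4 × 11.2, A = 4.48 in², y = 5.6 in, Ī = 46.8309 in⁴.
Top flange (beyond web): 3.6 × 0.55, A = 1.98 in², y = 10.925 in, Ī = 0.0499125 in⁴.
Bottom flange (beyond web): 3.6 × 0.55, A = 1.98 in², y = 0.275 in, Ī = 0.0499125 in⁴.
By symmetry the centroid is at mid-height, ȳ = 5.6 in.
Transfer each piece to the horizontal axis through the centroid using Ī + A·d² with d = y − 5.6:
  web: d = 0 in → contributes +46.8309 in⁴
  top flange (beyond web): d = 5.325 in → contributes +56.1941 in⁴
  bottom flange (beyond web): d = -5.325 in → contributes +56.1941 in⁴
Total I = 159.219 in⁴.

I_xx ≈ 159.2 in⁴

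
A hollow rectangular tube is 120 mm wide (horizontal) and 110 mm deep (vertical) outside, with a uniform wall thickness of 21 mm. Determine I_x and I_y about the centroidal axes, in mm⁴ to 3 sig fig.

Treat the section as a set of non-overlapping primitives; coordinates are from the bounding-box lower-left.
Outer rectangle: 120 × 110, A = 13 200 mm², y = 55 mm, Ī = 13 310 000 mm⁴.
Inner void (subtracted): 78 × 68, A = 5 304 mm², y = 55 mm, Ī = 2 043 808 mm⁴.
By symmetry the centroid is at mid-height, ȳ = 55 mm.
All pieces are centred on the centroidal x-axis, so I = ΣĪ (holes subtracted) = 11 266 192 mm⁴.
Repeating about the centroidal y-axis gives I_y = 13 150 872 mm⁴.

I_x ≈ 1.13 × 10⁷ mm⁴, I_y ≈ 1.32 × 10⁷ mm⁴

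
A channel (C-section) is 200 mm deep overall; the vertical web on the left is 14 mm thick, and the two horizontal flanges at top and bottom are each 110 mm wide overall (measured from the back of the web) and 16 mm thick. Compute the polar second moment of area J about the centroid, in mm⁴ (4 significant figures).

Split into non-overlapping primitives; take the origin at the lower-left of the bounding box.
Web: 14 × 200, A = 2 800 mm², y = 100 mm, Ī = 9 333 333 mm⁴.
Top flange (beyond web): 96 × 16, A = 1 536 mm², y = 192 mm, Ī = 32 768 mm⁴.
Bottom flange (beyond web): 96 × 16, A = 1 536 mm², y = 8 mm, Ī = 32 768 mm⁴.
By symmetry the centroid is at mid-height, ȳ = 100 mm.
Transfer each piece to the centroidal x-axis using Ī + A·d² with d = y − 100:
  web: d = 0 mm → contributes +9 333 333 mm⁴
  top flange (beyond web): d = 92 mm → contributes +13 033 472 mm⁴
  bottom flange (beyond web): d = -92 mm → contributes +13 033 472 mm⁴
Total I = 35 400 277 mm⁴.
For the y-axis: x̄ = 35.7738 mm.
Repeating about the centroidal y-axis gives I_y = 6 836 201 mm⁴.
Polar second moment: J = I_x + I_y = 42 236 478 mm⁴.

J ≈ 4.224 × 10⁷ mm⁴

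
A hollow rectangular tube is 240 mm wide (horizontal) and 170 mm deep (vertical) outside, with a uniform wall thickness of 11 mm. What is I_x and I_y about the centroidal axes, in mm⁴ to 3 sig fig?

I_x ≈ 3.94 × 10⁷ mm⁴, I_y ≈ 6.81 × 10⁷ mm⁴

Decompose the section into non-overlapping parts with the origin at the bottom-left of its bounding rectangle.
Outer rectangle: 240 × 170, A = 40 800 mm², y = 85 mm, Ī = 98 260 000 mm⁴.
Inner void (subtracted): 218 × 148, A = 32 264 mm², y = 85 mm, Ī = 58 892 555 mm⁴.
By symmetry the centroid is at mid-height, ȳ = 85 mm.
All pieces are centred on the centroidal x-axis, so I = ΣĪ (holes subtracted) = 39 367 445 mm⁴.
Repeating about the centroidal y-axis gives I_y = 68 063 805 mm⁴.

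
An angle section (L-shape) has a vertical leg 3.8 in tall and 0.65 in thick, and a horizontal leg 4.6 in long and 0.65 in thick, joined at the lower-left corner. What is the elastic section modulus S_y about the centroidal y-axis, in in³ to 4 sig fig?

S_y ≈ 3.250 in³

Break the section into simple shapes (no overlaps), measuring from the bottom-left corner of the bounding box.
Vertical leg: 0.65 × 3.8, A = 2.47 in², x = 0.325 in, Ī = 0.0869646 in⁴.
Horizontal leg (remainder): 3.95 × 0.65, A = 2.5675 in², x = 2.625 in, Ī = 3.33828 in⁴.
Centroid: x̄ = ΣA·x / ΣA = 1.49726 in.
Transfer each piece to the centroidal y-axis using Ī + A·d² with d = x − 1.49726:
  vertical leg: d = -1.17226 in → contributes +3.48121 in⁴
  horizontal leg (remainder): d = 1.12774 in → contributes +6.60364 in⁴
Total I = 10.0848 in⁴.
Extreme fibre distance c = 3.10274 in; S = I/c = 3.2503 in³.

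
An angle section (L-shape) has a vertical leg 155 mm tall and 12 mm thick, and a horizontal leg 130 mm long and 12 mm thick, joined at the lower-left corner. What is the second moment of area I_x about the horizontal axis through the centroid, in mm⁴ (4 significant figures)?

Decompose the section into non-overlapping parts with the origin at the bottom-left of its bounding rectangle.
Vertical leg: 12 × 155, A = 1 860 mm², y = 77.5 mm, Ī = 3 723 875 mm⁴.
Horizontal leg (remainder): 118 × 12, A = 1 416 mm², y = 6 mm, Ī = 16 992 mm⁴.
Centroid: ȳ = ΣA·y / ΣA = 46.5952 mm.
Transfer each piece to the horizontal axis through the centroid using Ī + A·d² with d = y − 46.5952:
  vertical leg: d = 30.9048 mm → contributes +5 500 369 mm⁴
  horizontal leg (remainder): d = -40.5952 mm → contributes +2 350 522 mm⁴
Total I = 7 850 891 mm⁴.

I_x ≈ 7.851 × 10⁶ mm⁴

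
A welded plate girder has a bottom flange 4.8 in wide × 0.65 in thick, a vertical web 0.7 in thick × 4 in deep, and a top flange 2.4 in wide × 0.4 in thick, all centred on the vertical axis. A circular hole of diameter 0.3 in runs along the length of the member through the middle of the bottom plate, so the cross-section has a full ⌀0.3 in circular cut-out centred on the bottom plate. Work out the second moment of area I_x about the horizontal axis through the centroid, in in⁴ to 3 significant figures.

Split into non-overlapping primitives; take the origin at the lower-left of the bounding box.
Bottom plate: 4.8 × 0.65, A = 3.12 in², y = 0.325 in, Ī = 0.10985 in⁴.
Web plate: 0.7 × 4, A = 2.8 in², y = 2.65 in, Ī = 3.7333 in⁴.
Top plate: 2.4 × 0.4, A = 0.96 in², y = 4.85 in, Ī = 0.0128 in⁴.
Hole (subtracted): ⌀0.3, A = 0.070686 in², y = 0.325 in, Ī = 0.00039761 in⁴.
Centroid: ȳ = ΣA·y / ΣA = 1.919 in.
Transfer each piece to the horizontal axis through the centroid using Ī + A·d² with d = y − 1.919:
  bottom plate: d = -1.594 in → contributes +8.0372 in⁴
  web plate: d = 0.73101 in → contributes +5.2296 in⁴
  top plate: d = 2.931 in → contributes +8.26 in⁴
  hole: d = -1.594 in → contributes −0.18 in⁴
Total I = 21.347 in⁴.

I_x ≈ 21.3 in⁴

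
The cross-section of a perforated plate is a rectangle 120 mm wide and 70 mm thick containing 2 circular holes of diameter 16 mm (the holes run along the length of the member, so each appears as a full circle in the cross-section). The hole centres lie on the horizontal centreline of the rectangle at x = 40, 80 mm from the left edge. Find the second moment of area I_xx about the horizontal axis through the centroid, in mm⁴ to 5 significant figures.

Break the section into simple shapes (no overlaps), measuring from the bottom-left corner of the bounding box.
Plate: 120 × 70, A = 8 400 mm², y = 35 mm, Ī = 3 430 000 mm⁴.
Hole 1 (subtracted): ⌀16, A = 201.0619 mm², y = 35 mm, Ī = 3216.991 mm⁴.
Hole 2 (subtracted): ⌀16, A = 201.0619 mm², y = 35 mm, Ī = 3216.991 mm⁴.
By symmetry the centroid is at mid-height, ȳ = 35 mm.
All pieces are centred on the horizontal axis through the centroid, so I = ΣĪ (holes subtracted) = 3 423 566 mm⁴.

I_xx ≈ 3.4236 × 10⁶ mm⁴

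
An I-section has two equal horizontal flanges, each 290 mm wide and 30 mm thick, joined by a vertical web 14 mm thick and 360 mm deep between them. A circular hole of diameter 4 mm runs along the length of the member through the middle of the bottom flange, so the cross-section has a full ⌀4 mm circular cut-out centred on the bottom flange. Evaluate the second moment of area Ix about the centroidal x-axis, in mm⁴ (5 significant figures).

Ix ≈ 7.1689 × 10⁸ mm⁴

Treat the section as a set of non-overlapping primitives; coordinates are from the bounding-box lower-left.
Bottom flange: 290 × 30, A = 8 700 mm², y = 15 mm, Ī = 652 500 mm⁴.
Web: 14 × 360, A = 5 040 mm², y = 210 mm, Ī = 54 432 000 mm⁴.
Top flange: 290 × 30, A = 8 700 mm², y = 405 mm, Ī = 652 500 mm⁴.
Hole (subtracted): ⌀4, A = 12.56637 mm², y = 15 mm, Ī = 12.56637 mm⁴.
Centroid: ȳ = ΣA·y / ΣA = 210.1093 mm.
Transfer each piece to the centroidal x-axis using Ī + A·d² with d = y − 210.1093:
  bottom flange: d = -195.1093 mm → contributes +331 840 826 mm⁴
  web: d = -0.1092609 mm → contributes +54 432 060 mm⁴
  top flange: d = 194.8907 mm → contributes +331 099 382 mm⁴
  hole: d = -195.1093 mm → contributes −478384.4 mm⁴
Total I = 716 893 883 mm⁴.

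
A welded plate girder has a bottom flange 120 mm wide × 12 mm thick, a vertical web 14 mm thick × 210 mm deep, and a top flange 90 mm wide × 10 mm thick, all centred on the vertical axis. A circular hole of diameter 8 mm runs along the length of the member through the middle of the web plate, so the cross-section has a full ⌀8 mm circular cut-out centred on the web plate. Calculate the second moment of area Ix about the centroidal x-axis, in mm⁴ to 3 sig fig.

Split into non-overlapping primitives; take the origin at the lower-left of the bounding box.
Bottom plate: 120 × 12, A = 1 440 mm², y = 6 mm, Ī = 17 280 mm⁴.
Web plate: 14 × 210, A = 2 940 mm², y = 117 mm, Ī = 10 804 500 mm⁴.
Top plate: 90 × 10, A = 900 mm², y = 227 mm, Ī = 7 500 mm⁴.
Hole (subtracted): ⌀8, A = 50.265 mm², y = 117 mm, Ī = 201.06 mm⁴.
Centroid: ȳ = ΣA·y / ΣA = 105.37 mm.
Transfer each piece to the centroidal x-axis using Ī + A·d² with d = y − 105.37:
  bottom plate: d = -99.367 mm → contributes +14 235 416 mm⁴
  web plate: d = 11.633 mm → contributes +11 202 393 mm⁴
  top plate: d = 121.63 mm → contributes +13 322 733 mm⁴
  hole: d = 11.633 mm → contributes −7003.9 mm⁴
Total I = 38 753 538 mm⁴.

Ix ≈ 3.88 × 10⁷ mm⁴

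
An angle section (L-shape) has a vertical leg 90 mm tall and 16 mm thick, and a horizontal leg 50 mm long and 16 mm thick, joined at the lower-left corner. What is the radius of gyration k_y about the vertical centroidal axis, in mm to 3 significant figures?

k_y ≈ 12.9 mm

Treat the section as a set of non-overlapping primitives; coordinates are from the bounding-box lower-left.
Vertical leg: 16 × 90, A = 1 440 mm², x = 8 mm, Ī = 30 720 mm⁴.
Horizontal leg (remainder): 34 × 16, A = 544 mm², x = 33 mm, Ī = 52 405 mm⁴.
Centroid: x̄ = ΣA·x / ΣA = 14.855 mm.
Transfer each piece to the vertical centroidal axis using Ī + A·d² with d = x − 14.855:
  vertical leg: d = -6.8548 mm → contributes +98 384 mm⁴
  horizontal leg (remainder): d = 18.145 mm → contributes +231 516 mm⁴
Total I = 329 900 mm⁴.
Radius of gyration: k = √(I/A) = √(329 900 / 1 984) = 12.895 mm.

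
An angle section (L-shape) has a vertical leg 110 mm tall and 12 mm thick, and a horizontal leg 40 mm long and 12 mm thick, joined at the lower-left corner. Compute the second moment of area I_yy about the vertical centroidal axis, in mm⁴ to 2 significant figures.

Split into non-overlapping primitives; take the origin at the lower-left of the bounding box.
Vertical leg: 12 × 110, A = 1 320 mm², x = 6 mm, Ī = 15 840 mm⁴.
Horizontal leg (remainder): 28 × 12, A = 336 mm², x = 26 mm, Ī = 21 952 mm⁴.
Centroid: x̄ = ΣA·x / ΣA = 10.06 mm.
Transfer each piece to the vertical centroidal axis using Ī + A·d² with d = x − 10.06:
  vertical leg: d = -4.058 mm → contributes +37 577 mm⁴
  horizontal leg (remainder): d = 15.94 mm → contributes +107 346 mm⁴
Total I = 144 922 mm⁴.

I_yy ≈ 1.4 × 10⁵ mm⁴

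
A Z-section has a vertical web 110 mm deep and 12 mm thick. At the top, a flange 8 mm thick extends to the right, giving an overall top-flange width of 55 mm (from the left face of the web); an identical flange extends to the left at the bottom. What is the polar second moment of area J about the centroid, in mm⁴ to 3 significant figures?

J ≈ 3.77 × 10⁶ mm⁴

Split into non-overlapping primitives; take the origin at the lower-left of the bounding box.
Web: 12 × 110, A = 1 320 mm², y = 55 mm, Ī = 1 331 000 mm⁴.
Top flange (beyond web): 43 × 8, A = 344 mm², y = 106 mm, Ī = 1834.7 mm⁴.
Bottom flange (beyond web): 43 × 8, A = 344 mm², y = 4 mm, Ī = 1834.7 mm⁴.
Centroid: ȳ = ΣA·y / ΣA = 55 mm.
Transfer each piece to the centroidal x-axis using Ī + A·d² with d = y − 55:
  web: d = 0 mm → contributes +1 331 000 mm⁴
  top flange (beyond web): d = 51 mm → contributes +896 579 mm⁴
  bottom flange (beyond web): d = -51 mm → contributes +896 579 mm⁴
Total I = 3 124 157 mm⁴.
For the y-axis: x̄ = 49 mm.
Repeating about the centroidal y-axis gives I_y = 642 149 mm⁴.
Polar second moment: J = I_x + I_y = 3 766 307 mm⁴.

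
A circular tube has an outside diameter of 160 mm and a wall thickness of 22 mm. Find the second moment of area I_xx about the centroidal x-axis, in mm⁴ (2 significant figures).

I_xx ≈ 2.3 × 10⁷ mm⁴

Split into non-overlapping primitives; take the origin at the lower-left of the bounding box.
Outer circle: ⌀160, A = 20 106 mm², y = 80 mm, Ī = 32 169 909 mm⁴.
Bore (subtracted): ⌀116, A = 10 568 mm², y = 80 mm, Ī = 8 887 955 mm⁴.
By symmetry the centroid is at mid-height, ȳ = 80 mm.
All pieces are centred on the centroidal x-axis, so I = ΣĪ (holes subtracted) = 23 281 954 mm⁴.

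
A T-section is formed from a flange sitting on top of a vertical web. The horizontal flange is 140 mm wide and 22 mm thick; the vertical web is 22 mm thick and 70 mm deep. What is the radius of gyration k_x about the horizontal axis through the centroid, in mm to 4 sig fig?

k_x ≈ 25.16 mm

Decompose the section into non-overlapping parts with the origin at the bottom-left of its bounding rectangle.
Flange: 140 × 22, A = 3 080 mm², y = 81 mm, Ī = 124 227 mm⁴.
Web: 22 × 70, A = 1 540 mm², y = 35 mm, Ī = 628 833 mm⁴.
Centroid: ȳ = ΣA·y / ΣA = 65.6667 mm.
Transfer each piece to the horizontal axis through the centroid using Ī + A·d² with d = y − 65.6667:
  flange: d = 15.3333 mm → contributes +848 369 mm⁴
  web: d = -30.6667 mm → contributes +2 077 118 mm⁴
Total I = 2 925 487 mm⁴.
Radius of gyration: k = √(I/A) = √(2 925 487 / 4 620) = 25.1639 mm.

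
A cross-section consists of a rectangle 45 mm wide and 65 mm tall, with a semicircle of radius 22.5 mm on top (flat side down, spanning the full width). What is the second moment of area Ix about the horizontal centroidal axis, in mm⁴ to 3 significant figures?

Break the section into simple shapes (no overlaps), measuring from the bottom-left corner of the bounding box.
Rectangular body: 45 × 65, A = 2 925 mm², y = 32.5 mm, Ī = 1 029 844 mm⁴.
Semicircular cap: semicircle r = 22.5, A = 795.22 mm², y = 74.549 mm, Ī = 28 130 mm⁴.
Centroid: ȳ = ΣA·y / ΣA = 41.488 mm.
Transfer each piece to the horizontal centroidal axis using Ī + A·d² with d = y − 41.488:
  rectangular body: d = -8.9883 mm → contributes +1 266 151 mm⁴
  semicircular cap: d = 33.061 mm → contributes +897 326 mm⁴
Total I = 2 163 477 mm⁴.

Ix ≈ 2.16 × 10⁶ mm⁴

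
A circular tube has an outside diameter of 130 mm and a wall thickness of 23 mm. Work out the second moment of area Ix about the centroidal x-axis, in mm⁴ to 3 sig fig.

Ix ≈ 1.16 × 10⁷ mm⁴

Split into non-overlapping primitives; take the origin at the lower-left of the bounding box.
Outer circle: ⌀130, A = 13 273 mm², y = 65 mm, Ī = 14 019 848 mm⁴.
Bore (subtracted): ⌀84, A = 5541.8 mm², y = 65 mm, Ī = 2 443 920 mm⁴.
By symmetry the centroid is at mid-height, ȳ = 65 mm.
All pieces are centred on the centroidal x-axis, so I = ΣĪ (holes subtracted) = 11 575 928 mm⁴.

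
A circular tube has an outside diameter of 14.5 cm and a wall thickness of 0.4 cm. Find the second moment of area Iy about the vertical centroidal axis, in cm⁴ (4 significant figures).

Iy ≈ 440.7 cm⁴

Split into non-overlapping primitives; take the origin at the lower-left of the bounding box.
Outer circle: ⌀14.5, A = 165.13 cm², x = 7.25 cm, Ī = 2169.91 cm⁴.
Bore (subtracted): ⌀13.7, A = 147.411 cm², x = 7.25 cm, Ī = 1729.23 cm⁴.
By symmetry the centroid is at mid-width, x̄ = 7.25 cm.
All pieces are centred on the vertical centroidal axis, so I = ΣĪ (holes subtracted) = 440.683 cm⁴.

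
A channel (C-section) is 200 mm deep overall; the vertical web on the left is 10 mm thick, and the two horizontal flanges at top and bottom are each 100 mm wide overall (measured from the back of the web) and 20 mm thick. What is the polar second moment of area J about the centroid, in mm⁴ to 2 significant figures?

Split into non-overlapping primitives; take the origin at the lower-left of the bounding box.
Web: 10 × 200, A = 2 000 mm², y = 100 mm, Ī = 6 666 667 mm⁴.
Top flange (beyond web): 90 × 20, A = 1 800 mm², y = 190 mm, Ī = 60 000 mm⁴.
Bottom flange (beyond web): 90 × 20, A = 1 800 mm², y = 10 mm, Ī = 60 000 mm⁴.
By symmetry the centroid is at mid-height, ȳ = 100 mm.
Transfer each piece to the centroidal x-axis using Ī + A·d² with d = y − 100:
  web: d = 0 mm → contributes +6 666 667 mm⁴
  top flange (beyond web): d = 90 mm → contributes +14 640 000 mm⁴
  bottom flange (beyond web): d = -90 mm → contributes +14 640 000 mm⁴
Total I = 35 946 667 mm⁴.
For the y-axis: x̄ = 37.14 mm.
Repeating about the centroidal y-axis gives I_y = 5 660 952 mm⁴.
Polar second moment: J = I_x + I_y = 41 607 619 mm⁴.

J ≈ 4.2 × 10⁷ mm⁴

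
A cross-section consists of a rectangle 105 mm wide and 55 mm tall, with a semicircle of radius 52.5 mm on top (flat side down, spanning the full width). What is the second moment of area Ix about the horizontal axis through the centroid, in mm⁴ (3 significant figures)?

Ix ≈ 8.42 × 10⁶ mm⁴

Split into non-overlapping primitives; take the origin at the lower-left of the bounding box.
Rectangular body: 105 × 55, A = 5 775 mm², y = 27.5 mm, Ī = 1 455 781 mm⁴.
Semicircular cap: semicircle r = 52.5, A = 4329.5 mm², y = 77.282 mm, Ī = 833 814 mm⁴.
Centroid: ȳ = ΣA·y / ΣA = 48.83 mm.
Transfer each piece to the horizontal axis through the centroid using Ī + A·d² with d = y − 48.83:
  rectangular body: d = -21.33 mm → contributes +4 083 253 mm⁴
  semicircular cap: d = 28.452 mm → contributes +4 338 519 mm⁴
Total I = 8 421 772 mm⁴.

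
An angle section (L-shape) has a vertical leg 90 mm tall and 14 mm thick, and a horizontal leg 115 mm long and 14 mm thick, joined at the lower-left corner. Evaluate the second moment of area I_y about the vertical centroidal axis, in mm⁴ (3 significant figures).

Split into non-overlapping primitives; take the origin at the lower-left of the bounding box.
Vertical leg: 14 × 90, A = 1 260 mm², x = 7 mm, Ī = 20 580 mm⁴.
Horizontal leg (remainder): 101 × 14, A = 1 414 mm², x = 64.5 mm, Ī = 1 202 018 mm⁴.
Centroid: x̄ = ΣA·x / ΣA = 37.406 mm.
Transfer each piece to the vertical centroidal axis using Ī + A·d² with d = x − 37.406:
  vertical leg: d = -30.406 mm → contributes +1 185 463 mm⁴
  horizontal leg (remainder): d = 27.094 mm → contributes +2 240 032 mm⁴
Total I = 3 425 495 mm⁴.

I_y ≈ 3.43 × 10⁶ mm⁴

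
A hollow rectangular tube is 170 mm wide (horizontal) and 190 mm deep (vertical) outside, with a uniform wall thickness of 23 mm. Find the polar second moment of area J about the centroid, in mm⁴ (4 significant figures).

J ≈ 1.212 × 10⁸ mm⁴

Split into non-overlapping primitives; take the origin at the lower-left of the bounding box.
Outer rectangle: 170 × 190, A = 32 300 mm², y = 95 mm, Ī = 97 169 167 mm⁴.
Inner void (subtracted): 124 × 144, A = 17 856 mm², y = 95 mm, Ī = 30 855 168 mm⁴.
By symmetry the centroid is at mid-height, ȳ = 95 mm.
All pieces are centred on the centroidal x-axis, so I = ΣĪ (holes subtracted) = 66 313 999 mm⁴.
Repeating about the centroidal y-axis gives I_y = 54 909 679 mm⁴.
Polar second moment: J = I_x + I_y = 121 223 677 mm⁴.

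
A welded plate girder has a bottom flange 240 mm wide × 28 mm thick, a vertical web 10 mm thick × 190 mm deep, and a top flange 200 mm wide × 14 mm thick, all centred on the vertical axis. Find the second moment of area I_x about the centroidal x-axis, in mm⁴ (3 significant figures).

I_x ≈ 9.77 × 10⁷ mm⁴

Decompose the section into non-overlapping parts with the origin at the bottom-left of its bounding rectangle.
Bottom plate: 240 × 28, A = 6 720 mm², y = 14 mm, Ī = 439 040 mm⁴.
Web plate: 10 × 190, A = 1 900 mm², y = 123 mm, Ī = 5 715 833 mm⁴.
Top plate: 200 × 14, A = 2 800 mm², y = 225 mm, Ī = 45 733 mm⁴.
Centroid: ȳ = ΣA·y / ΣA = 83.869 mm.
Transfer each piece to the centroidal x-axis using Ī + A·d² with d = y − 83.869:
  bottom plate: d = -69.869 mm → contributes +33 243 583 mm⁴
  web plate: d = 39.131 mm → contributes +8 625 232 mm⁴
  top plate: d = 141.13 mm → contributes +55 816 294 mm⁴
Total I = 97 685 110 mm⁴.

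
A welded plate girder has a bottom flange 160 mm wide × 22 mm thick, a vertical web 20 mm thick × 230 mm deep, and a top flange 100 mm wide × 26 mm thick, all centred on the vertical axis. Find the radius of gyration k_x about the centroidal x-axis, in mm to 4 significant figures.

Break the section into simple shapes (no overlaps), measuring from the bottom-left corner of the bounding box.
Bottom plate: 160 × 22, A = 3 520 mm², y = 11 mm, Ī = 141 973 mm⁴.
Web plate: 20 × 230, A = 4 600 mm², y = 137 mm, Ī = 20 278 333 mm⁴.
Top plate: 100 × 26, A = 2 600 mm², y = 265 mm, Ī = 146 467 mm⁴.
Centroid: ȳ = ΣA·y / ΣA = 126.672 mm.
Transfer each piece to the centroidal x-axis using Ī + A·d² with d = y − 126.672:
  bottom plate: d = -115.672 mm → contributes +47 239 322 mm⁴
  web plate: d = 10.3284 mm → contributes +20 769 038 mm⁴
  top plate: d = 138.328 mm → contributes +49 896 777 mm⁴
Total I = 117 905 138 mm⁴.
Radius of gyration: k = √(I/A) = √(117 905 138 / 10 720) = 104.874 mm.

k_x ≈ 104.9 mm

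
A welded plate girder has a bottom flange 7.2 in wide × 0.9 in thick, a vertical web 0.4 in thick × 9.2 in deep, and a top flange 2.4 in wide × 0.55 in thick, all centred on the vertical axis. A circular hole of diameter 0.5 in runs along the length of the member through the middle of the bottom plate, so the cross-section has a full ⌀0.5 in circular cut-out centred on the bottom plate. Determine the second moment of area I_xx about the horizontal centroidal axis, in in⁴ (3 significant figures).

Break the section into simple shapes (no overlaps), measuring from the bottom-left corner of the bounding box.
Bottom plate: 7.2 × 0.9, A = 6.48 in², y = 0.45 in, Ī = 0.4374 in⁴.
Web plate: 0.4 × 9.2, A = 3.68 in², y = 5.5 in, Ī = 25.956 in⁴.
Top plate: 2.4 × 0.55, A = 1.32 in², y = 10.375 in, Ī = 0.033275 in⁴.
Hole (subtracted): ⌀0.5, A = 0.19635 in², y = 0.45 in, Ī = 0.003068 in⁴.
Centroid: ȳ = ΣA·y / ΣA = 3.258 in.
Transfer each piece to the horizontal centroidal axis using Ī + A·d² with d = y − 3.258:
  bottom plate: d = -2.808 in → contributes +51.533 in⁴
  web plate: d = 2.242 in → contributes +44.453 in⁴
  top plate: d = 7.117 in → contributes +66.893 in⁴
  hole: d = -2.808 in → contributes −1.5513 in⁴
Total I = 161.33 in⁴.

I_xx ≈ 161 in⁴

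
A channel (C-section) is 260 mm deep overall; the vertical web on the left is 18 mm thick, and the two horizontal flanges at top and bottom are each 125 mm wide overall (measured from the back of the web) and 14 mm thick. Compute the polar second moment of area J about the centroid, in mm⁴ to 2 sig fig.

J ≈ 8.2 × 10⁷ mm⁴

Break the section into simple shapes (no overlaps), measuring from the bottom-left corner of the bounding box.
Web: 18 × 260, A = 4 680 mm², y = 130 mm, Ī = 26 364 000 mm⁴.
Top flange (beyond web): 107 × 14, A = 1 498 mm², y = 253 mm, Ī = 24 467 mm⁴.
Bottom flange (beyond web): 107 × 14, A = 1 498 mm², y = 7 mm, Ī = 24 467 mm⁴.
By symmetry the centroid is at mid-height, ȳ = 130 mm.
Transfer each piece to the centroidal x-axis using Ī + A·d² with d = y − 130:
  web: d = 0 mm → contributes +26 364 000 mm⁴
  top flange (beyond web): d = 123 mm → contributes +22 687 709 mm⁴
  bottom flange (beyond web): d = -123 mm → contributes +22 687 709 mm⁴
Total I = 71 739 419 mm⁴.
For the y-axis: x̄ = 33.39 mm.
Repeating about the centroidal y-axis gives I_y = 10 120 102 mm⁴.
Polar second moment: J = I_x + I_y = 81 859 520 mm⁴.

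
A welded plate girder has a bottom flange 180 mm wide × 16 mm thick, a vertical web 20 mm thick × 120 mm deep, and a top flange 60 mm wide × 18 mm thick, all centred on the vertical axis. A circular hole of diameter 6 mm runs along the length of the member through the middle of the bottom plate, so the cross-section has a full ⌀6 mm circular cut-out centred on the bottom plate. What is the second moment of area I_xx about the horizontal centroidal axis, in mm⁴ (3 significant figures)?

Break the section into simple shapes (no overlaps), measuring from the bottom-left corner of the bounding box.
Bottom plate: 180 × 16, A = 2 880 mm², y = 8 mm, Ī = 61 440 mm⁴.
Web plate: 20 × 120, A = 2 400 mm², y = 76 mm, Ī = 2 880 000 mm⁴.
Top plate: 60 × 18, A = 1 080 mm², y = 145 mm, Ī = 29 160 mm⁴.
Hole (subtracted): ⌀6, A = 28.274 mm², y = 8 mm, Ī = 63.617 mm⁴.
Centroid: ȳ = ΣA·y / ΣA = 57.143 mm.
Transfer each piece to the horizontal centroidal axis using Ī + A·d² with d = y − 57.143:
  bottom plate: d = -49.143 mm → contributes +7 016 739 mm⁴
  web plate: d = 18.857 mm → contributes +3 733 407 mm⁴
  top plate: d = 87.857 mm → contributes +8 365 520 mm⁴
  hole: d = -49.143 mm → contributes −68 347 mm⁴
Total I = 19 047 320 mm⁴.

I_xx ≈ 1.90 × 10⁷ mm⁴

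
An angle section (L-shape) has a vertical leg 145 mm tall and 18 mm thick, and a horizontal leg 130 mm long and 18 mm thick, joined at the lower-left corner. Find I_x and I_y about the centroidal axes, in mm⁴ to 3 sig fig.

I_x ≈ 9.21 × 10⁶ mm⁴, I_y ≈ 6.98 × 10⁶ mm⁴

Split into non-overlapping primitives; take the origin at the lower-left of the bounding box.
Vertical leg: 18 × 145, A = 2 610 mm², y = 72.5 mm, Ī = 4 572 938 mm⁴.
Horizontal leg (remainder): 112 × 18, A = 2 016 mm², y = 9 mm, Ī = 54 432 mm⁴.
Centroid: ȳ = ΣA·y / ΣA = 44.827 mm.
Transfer each piece to the centroidal x-axis using Ī + A·d² with d = y − 44.827:
  vertical leg: d = 27.673 mm → contributes +6 571 684 mm⁴
  horizontal leg (remainder): d = -35.827 mm → contributes +2 642 095 mm⁴
Total I = 9 213 779 mm⁴.
For the y-axis: x̄ = 37.327 mm.
Repeating about the centroidal y-axis gives I_y = 6 983 512 mm⁴.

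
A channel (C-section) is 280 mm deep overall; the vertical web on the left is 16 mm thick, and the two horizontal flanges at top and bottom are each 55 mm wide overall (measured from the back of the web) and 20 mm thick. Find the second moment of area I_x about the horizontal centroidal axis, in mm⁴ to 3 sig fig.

I_x ≈ 5.57 × 10⁷ mm⁴

Split into non-overlapping primitives; take the origin at the lower-left of the bounding box.
Web: 16 × 280, A = 4 480 mm², y = 140 mm, Ī = 29 269 333 mm⁴.
Top flange (beyond web): 39 × 20, A = 780 mm², y = 270 mm, Ī = 26 000 mm⁴.
Bottom flange (beyond web): 39 × 20, A = 780 mm², y = 10 mm, Ī = 26 000 mm⁴.
By symmetry the centroid is at mid-height, ȳ = 140 mm.
Transfer each piece to the horizontal centroidal axis using Ī + A·d² with d = y − 140:
  web: d = 0 mm → contributes +29 269 333 mm⁴
  top flange (beyond web): d = 130 mm → contributes +13 208 000 mm⁴
  bottom flange (beyond web): d = -130 mm → contributes +13 208 000 mm⁴
Total I = 55 685 333 mm⁴.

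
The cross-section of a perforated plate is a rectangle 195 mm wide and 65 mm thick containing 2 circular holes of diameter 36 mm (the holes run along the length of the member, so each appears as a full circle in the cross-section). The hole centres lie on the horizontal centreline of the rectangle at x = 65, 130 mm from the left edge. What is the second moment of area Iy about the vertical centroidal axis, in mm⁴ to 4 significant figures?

Iy ≈ 3.785 × 10⁷ mm⁴

Treat the section as a set of non-overlapping primitives; coordinates are from the bounding-box lower-left.
Plate: 195 × 65, A = 12 675 mm², x = 97.5 mm, Ī = 40 163 906 mm⁴.
Hole 1 (subtracted): ⌀36, A = 1017.88 mm², x = 65 mm, Ī = 82 448 mm⁴.
Hole 2 (subtracted): ⌀36, A = 1017.88 mm², x = 130 mm, Ī = 82 448 mm⁴.
By symmetry the centroid is at mid-width, x̄ = 97.5 mm.
Transfer each piece to the vertical centroidal axis using Ī + A·d² with d = x − 97.5:
  plate: d = 0 mm → contributes +40 163 906 mm⁴
  hole 1: d = -32.5 mm → contributes −1 157 580 mm⁴
  hole 2: d = 32.5 mm → contributes −1 157 580 mm⁴
Total I = 37 848 747 mm⁴.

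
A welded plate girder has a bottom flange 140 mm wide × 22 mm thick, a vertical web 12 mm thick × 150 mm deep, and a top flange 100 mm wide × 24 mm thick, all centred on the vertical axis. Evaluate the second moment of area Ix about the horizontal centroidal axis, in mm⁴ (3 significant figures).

Ix ≈ 4.41 × 10⁷ mm⁴

Treat the section as a set of non-overlapping primitives; coordinates are from the bounding-box lower-left.
Bottom plate: 140 × 22, A = 3 080 mm², y = 11 mm, Ī = 124 227 mm⁴.
Web plate: 12 × 150, A = 1 800 mm², y = 97 mm, Ī = 3 375 000 mm⁴.
Top plate: 100 × 24, A = 2 400 mm², y = 184 mm, Ī = 115 200 mm⁴.
Centroid: ȳ = ΣA·y / ΣA = 89.297 mm.
Transfer each piece to the horizontal centroidal axis using Ī + A·d² with d = y − 89.297:
  bottom plate: d = -78.297 mm → contributes +19 005 778 mm⁴
  web plate: d = 7.7033 mm → contributes +3 481 813 mm⁴
  top plate: d = 94.703 mm → contributes +21 640 115 mm⁴
Total I = 44 127 706 mm⁴.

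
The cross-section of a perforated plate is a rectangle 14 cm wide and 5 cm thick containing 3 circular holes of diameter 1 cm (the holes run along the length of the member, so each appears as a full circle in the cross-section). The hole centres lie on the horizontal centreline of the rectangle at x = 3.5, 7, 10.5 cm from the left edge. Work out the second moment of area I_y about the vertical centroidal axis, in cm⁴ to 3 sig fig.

Treat the section as a set of non-overlapping primitives; coordinates are from the bounding-box lower-left.
Plate: 14 × 5, A = 70 cm², x = 7 cm, Ī = 1143.3 cm⁴.
Hole 1 (subtracted): ⌀1, A = 0.7854 cm², x = 3.5 cm, Ī = 0.049087 cm⁴.
Hole 2 (subtracted): ⌀1, A = 0.7854 cm², x = 7 cm, Ī = 0.049087 cm⁴.
Hole 3 (subtracted): ⌀1, A = 0.7854 cm², x = 10.5 cm, Ī = 0.049087 cm⁴.
By symmetry the centroid is at mid-width, x̄ = 7 cm.
Transfer each piece to the vertical centroidal axis using Ī + A·d² with d = x − 7:
  plate: d = 0 cm → contributes +1143.3 cm⁴
  hole 1: d = -3.5 cm → contributes −9.6702 cm⁴
  hole 2: d = 0 cm → contributes −0.049087 cm⁴
  hole 3: d = 3.5 cm → contributes −9.6702 cm⁴
Total I = 1123.9 cm⁴.

I_y ≈ 1120 cm⁴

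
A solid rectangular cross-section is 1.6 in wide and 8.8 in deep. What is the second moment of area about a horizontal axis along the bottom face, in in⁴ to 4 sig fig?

The section: 1.6 × 8.8, A = 14.08 in², y = 4.4 in, Ī = 90.8629 in⁴.
Transfer it to the bottom edge using Ī + A·d² with d = y − 0:
  the section: d = 4.4 in → contributes +363.452 in⁴
Total I = 363.452 in⁴.

I_base ≈ 363.5 in⁴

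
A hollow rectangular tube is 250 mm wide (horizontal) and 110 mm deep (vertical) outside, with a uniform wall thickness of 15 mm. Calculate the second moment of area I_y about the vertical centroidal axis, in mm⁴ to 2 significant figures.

I_y ≈ 7.2 × 10⁷ mm⁴

Decompose the section into non-overlapping parts with the origin at the bottom-left of its bounding rectangle.
Outer rectangle: 250 × 110, A = 27 500 mm², x = 125 mm, Ī = 143 229 167 mm⁴.
Inner void (subtracted): 220 × 80, A = 17 600 mm², x = 125 mm, Ī = 70 986 667 mm⁴.
By symmetry the centroid is at mid-width, x̄ = 125 mm.
All pieces are centred on the vertical centroidal axis, so I = ΣĪ (holes subtracted) = 72 242 500 mm⁴.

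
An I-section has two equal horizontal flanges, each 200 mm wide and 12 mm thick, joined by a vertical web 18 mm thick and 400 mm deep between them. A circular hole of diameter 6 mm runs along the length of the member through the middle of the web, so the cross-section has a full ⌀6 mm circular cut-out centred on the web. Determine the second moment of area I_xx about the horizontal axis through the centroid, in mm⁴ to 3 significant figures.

Split into non-overlapping primitives; take the origin at the lower-left of the bounding box.
Bottom flange: 200 × 12, A = 2 400 mm², y = 6 mm, Ī = 28 800 mm⁴.
Web: 18 × 400, A = 7 200 mm², y = 212 mm, Ī = 96 000 000 mm⁴.
Top flange: 200 × 12, A = 2 400 mm², y = 418 mm, Ī = 28 800 mm⁴.
Hole (subtracted): ⌀6, A = 28.274 mm², y = 212 mm, Ī = 63.617 mm⁴.
By symmetry the centroid is at mid-height, ȳ = 212 mm.
Transfer each piece to the horizontal axis through the centroid using Ī + A·d² with d = y − 212:
  bottom flange: d = -206 mm → contributes +101 875 200 mm⁴
  web: d = 0 mm → contributes +96 000 000 mm⁴
  top flange: d = 206 mm → contributes +101 875 200 mm⁴
  hole: d = 0 mm → contributes −63.617 mm⁴
Total I = 299 750 336 mm⁴.

I_xx ≈ 3.00 × 10⁸ mm⁴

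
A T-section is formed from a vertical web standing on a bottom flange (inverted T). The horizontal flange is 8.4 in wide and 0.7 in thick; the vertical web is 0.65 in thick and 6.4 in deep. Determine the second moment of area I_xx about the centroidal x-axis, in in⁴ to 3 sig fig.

Break the section into simple shapes (no overlaps), measuring from the bottom-left corner of the bounding box.
Flange: 8.4 × 0.7, A = 5.88 in², y = 0.35 in, Ī = 0.2401 in⁴.
Web: 0.65 × 6.4, A = 4.16 in², y = 3.9 in, Ī = 14.199 in⁴.
Centroid: ȳ = ΣA·y / ΣA = 1.8209 in.
Transfer each piece to the centroidal x-axis using Ī + A·d² with d = y − 1.8209:
  flange: d = -1.4709 in → contributes +12.962 in⁴
  web: d = 2.0791 in → contributes +32.181 in⁴
Total I = 45.143 in⁴.

I_xx ≈ 45.1 in⁴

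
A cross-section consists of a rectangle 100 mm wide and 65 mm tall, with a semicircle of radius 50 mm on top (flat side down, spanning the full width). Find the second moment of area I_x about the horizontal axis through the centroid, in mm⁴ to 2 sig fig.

Decompose the section into non-overlapping parts with the origin at the bottom-left of its bounding rectangle.
Rectangular body: 100 × 65, A = 6 500 mm², y = 32.5 mm, Ī = 2 288 542 mm⁴.
Semicircular cap: semicircle r = 50, A = 3 927 mm², y = 86.22 mm, Ī = 685 981 mm⁴.
Centroid: ȳ = ΣA·y / ΣA = 52.73 mm.
Transfer each piece to the horizontal axis through the centroid using Ī + A·d² with d = y − 52.73:
  rectangular body: d = -20.23 mm → contributes +4 949 253 mm⁴
  semicircular cap: d = 33.49 mm → contributes +5 090 021 mm⁴
Total I = 10 039 275 mm⁴.

I_x ≈ 1.0 × 10⁷ mm⁴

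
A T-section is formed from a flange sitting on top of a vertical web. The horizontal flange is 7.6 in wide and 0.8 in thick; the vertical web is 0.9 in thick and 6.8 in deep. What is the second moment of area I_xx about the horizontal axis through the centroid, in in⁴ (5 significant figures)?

Break the section into simple shapes (no overlaps), measuring from the bottom-left corner of the bounding box.
Flange: 7.6 × 0.8, A = 6.08 in², y = 7.2 in, Ī = 0.3242667 in⁴.
Web: 0.9 × 6.8, A = 6.12 in², y = 3.4 in, Ī = 23.5824 in⁴.
Centroid: ȳ = ΣA·y / ΣA = 5.29377 in.
Transfer each piece to the horizontal axis through the centroid using Ī + A·d² with d = y − 5.29377:
  flange: d = 1.90623 in → contributes +22.41723 in⁴
  web: d = -1.89377 in → contributes +45.53096 in⁴
Total I = 67.94819 in⁴.

I_xx ≈ 67.948 in⁴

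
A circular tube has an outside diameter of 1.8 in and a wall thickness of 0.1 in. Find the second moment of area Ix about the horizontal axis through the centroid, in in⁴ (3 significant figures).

Decompose the section into non-overlapping parts with the origin at the bottom-left of its bounding rectangle.
Outer circle: ⌀1.8, A = 2.5447 in², y = 0.9 in, Ī = 0.5153 in⁴.
Bore (subtracted): ⌀1.6, A = 2.0106 in², y = 0.9 in, Ī = 0.3217 in⁴.
By symmetry the centroid is at mid-height, ȳ = 0.9 in.
All pieces are centred on the horizontal axis through the centroid, so I = ΣĪ (holes subtracted) = 0.1936 in⁴.

Ix ≈ 0.194 in⁴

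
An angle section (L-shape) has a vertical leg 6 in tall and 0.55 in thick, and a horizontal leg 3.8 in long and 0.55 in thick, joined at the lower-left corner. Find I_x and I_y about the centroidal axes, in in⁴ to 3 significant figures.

Break the section into simple shapes (no overlaps), measuring from the bottom-left corner of the bounding box.
Vertical leg: 0.55 × 6, A = 3.3 in², y = 3 in, Ī = 9.9 in⁴.
Horizontal leg (remainder): 3.25 × 0.55, A = 1.7875 in², y = 0.275 in, Ī = 0.04506 in⁴.
Centroid: ȳ = ΣA·y / ΣA = 2.0426 in.
Transfer each piece to the centroidal x-axis using Ī + A·d² with d = y − 2.0426:
  vertical leg: d = 0.95743 in → contributes +12.925 in⁴
  horizontal leg (remainder): d = -1.7676 in → contributes +5.6297 in⁴
Total I = 18.555 in⁴.
For the y-axis: x̄ = 0.94257 in.
Repeating about the centroidal y-axis gives I_y = 5.8422 in⁴.

I_x ≈ 18.6 in⁴, I_y ≈ 5.84 in⁴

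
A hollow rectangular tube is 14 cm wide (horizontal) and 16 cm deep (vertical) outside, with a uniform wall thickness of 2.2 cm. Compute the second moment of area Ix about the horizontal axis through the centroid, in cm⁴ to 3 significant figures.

Treat the section as a set of non-overlapping primitives; coordinates are from the bounding-box lower-left.
Outer rectangle: 14 × 16, A = 224 cm², y = 8 cm, Ī = 4778.7 cm⁴.
Inner void (subtracted): 9.6 × 11.6, A = 111.36 cm², y = 8 cm, Ī = 1248.7 cm⁴.
By symmetry the centroid is at mid-height, ȳ = 8 cm.
All pieces are centred on the horizontal axis through the centroid, so I = ΣĪ (holes subtracted) = 3529.9 cm⁴.

Ix ≈ 3530 cm⁴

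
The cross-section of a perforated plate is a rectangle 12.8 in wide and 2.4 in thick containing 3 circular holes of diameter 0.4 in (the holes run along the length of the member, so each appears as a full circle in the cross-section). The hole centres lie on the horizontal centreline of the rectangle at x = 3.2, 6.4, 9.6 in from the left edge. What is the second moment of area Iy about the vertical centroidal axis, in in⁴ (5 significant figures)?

Break the section into simple shapes (no overlaps), measuring from the bottom-left corner of the bounding box.
Plate: 12.8 × 2.4, A = 30.72 in², x = 6.4 in, Ī = 419.4304 in⁴.
Hole 1 (subtracted): ⌀0.4, A = 0.1256637 in², x = 3.2 in, Ī = 0.001256637 in⁴.
Hole 2 (subtracted): ⌀0.4, A = 0.1256637 in², x = 6.4 in, Ī = 0.001256637 in⁴.
Hole 3 (subtracted): ⌀0.4, A = 0.1256637 in², x = 9.6 in, Ī = 0.001256637 in⁴.
By symmetry the centroid is at mid-width, x̄ = 6.4 in.
Transfer each piece to the vertical centroidal axis using Ī + A·d² with d = x − 6.4:
  plate: d = 0 in → contributes +419.4304 in⁴
  hole 1: d = -3.2 in → contributes −1.288053 in⁴
  hole 2: d = 0 in → contributes −0.001256637 in⁴
  hole 3: d = 3.2 in → contributes −1.288053 in⁴
Total I = 416.853 in⁴.

Iy ≈ 416.85 in⁴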